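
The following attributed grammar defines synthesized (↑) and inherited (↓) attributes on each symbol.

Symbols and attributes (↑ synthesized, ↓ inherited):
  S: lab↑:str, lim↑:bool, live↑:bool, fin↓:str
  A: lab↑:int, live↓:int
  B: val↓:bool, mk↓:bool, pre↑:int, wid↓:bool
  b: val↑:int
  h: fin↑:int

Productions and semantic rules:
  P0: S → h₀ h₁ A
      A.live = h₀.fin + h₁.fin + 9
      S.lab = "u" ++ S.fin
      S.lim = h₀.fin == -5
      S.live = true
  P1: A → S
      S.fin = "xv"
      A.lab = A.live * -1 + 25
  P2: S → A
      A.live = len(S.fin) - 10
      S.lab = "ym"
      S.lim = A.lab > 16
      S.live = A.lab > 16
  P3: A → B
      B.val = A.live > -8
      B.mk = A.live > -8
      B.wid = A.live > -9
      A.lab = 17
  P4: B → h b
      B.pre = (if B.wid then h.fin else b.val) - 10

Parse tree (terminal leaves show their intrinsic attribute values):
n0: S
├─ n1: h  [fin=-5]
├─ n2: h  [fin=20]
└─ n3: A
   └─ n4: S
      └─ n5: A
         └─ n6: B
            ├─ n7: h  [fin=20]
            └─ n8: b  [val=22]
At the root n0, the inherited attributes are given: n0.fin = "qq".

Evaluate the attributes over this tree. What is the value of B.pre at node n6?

10

1. n0.fin = "qq"  [given at root]
2. n1.fin = -5  [terminal]
3. n2.fin = 20  [terminal]
4. n3.live = 24  [h₀.fin + h₁.fin + 9]
5. n4.fin = "xv"  ["xv"]
6. n5.live = -8  [len(S.fin) - 10]
7. n6.val = false  [A.live > -8]
8. n6.mk = false  [A.live > -8]
9. n6.wid = true  [A.live > -9]
10. n7.fin = 20  [terminal]
11. n8.val = 22  [terminal]
12. n6.pre = 10  [(if B.wid then h.fin else b.val) - 10]
13. n5.lab = 17  [17]
14. n4.lab = "ym"  ["ym"]
15. n4.lim = true  [A.lab > 16]
16. n4.live = true  [A.lab > 16]
17. n3.lab = 1  [A.live * -1 + 25]
18. n0.lab = "uqq"  ["u" ++ S.fin]
19. n0.lim = true  [h₀.fin == -5]
20. n0.live = true  [true]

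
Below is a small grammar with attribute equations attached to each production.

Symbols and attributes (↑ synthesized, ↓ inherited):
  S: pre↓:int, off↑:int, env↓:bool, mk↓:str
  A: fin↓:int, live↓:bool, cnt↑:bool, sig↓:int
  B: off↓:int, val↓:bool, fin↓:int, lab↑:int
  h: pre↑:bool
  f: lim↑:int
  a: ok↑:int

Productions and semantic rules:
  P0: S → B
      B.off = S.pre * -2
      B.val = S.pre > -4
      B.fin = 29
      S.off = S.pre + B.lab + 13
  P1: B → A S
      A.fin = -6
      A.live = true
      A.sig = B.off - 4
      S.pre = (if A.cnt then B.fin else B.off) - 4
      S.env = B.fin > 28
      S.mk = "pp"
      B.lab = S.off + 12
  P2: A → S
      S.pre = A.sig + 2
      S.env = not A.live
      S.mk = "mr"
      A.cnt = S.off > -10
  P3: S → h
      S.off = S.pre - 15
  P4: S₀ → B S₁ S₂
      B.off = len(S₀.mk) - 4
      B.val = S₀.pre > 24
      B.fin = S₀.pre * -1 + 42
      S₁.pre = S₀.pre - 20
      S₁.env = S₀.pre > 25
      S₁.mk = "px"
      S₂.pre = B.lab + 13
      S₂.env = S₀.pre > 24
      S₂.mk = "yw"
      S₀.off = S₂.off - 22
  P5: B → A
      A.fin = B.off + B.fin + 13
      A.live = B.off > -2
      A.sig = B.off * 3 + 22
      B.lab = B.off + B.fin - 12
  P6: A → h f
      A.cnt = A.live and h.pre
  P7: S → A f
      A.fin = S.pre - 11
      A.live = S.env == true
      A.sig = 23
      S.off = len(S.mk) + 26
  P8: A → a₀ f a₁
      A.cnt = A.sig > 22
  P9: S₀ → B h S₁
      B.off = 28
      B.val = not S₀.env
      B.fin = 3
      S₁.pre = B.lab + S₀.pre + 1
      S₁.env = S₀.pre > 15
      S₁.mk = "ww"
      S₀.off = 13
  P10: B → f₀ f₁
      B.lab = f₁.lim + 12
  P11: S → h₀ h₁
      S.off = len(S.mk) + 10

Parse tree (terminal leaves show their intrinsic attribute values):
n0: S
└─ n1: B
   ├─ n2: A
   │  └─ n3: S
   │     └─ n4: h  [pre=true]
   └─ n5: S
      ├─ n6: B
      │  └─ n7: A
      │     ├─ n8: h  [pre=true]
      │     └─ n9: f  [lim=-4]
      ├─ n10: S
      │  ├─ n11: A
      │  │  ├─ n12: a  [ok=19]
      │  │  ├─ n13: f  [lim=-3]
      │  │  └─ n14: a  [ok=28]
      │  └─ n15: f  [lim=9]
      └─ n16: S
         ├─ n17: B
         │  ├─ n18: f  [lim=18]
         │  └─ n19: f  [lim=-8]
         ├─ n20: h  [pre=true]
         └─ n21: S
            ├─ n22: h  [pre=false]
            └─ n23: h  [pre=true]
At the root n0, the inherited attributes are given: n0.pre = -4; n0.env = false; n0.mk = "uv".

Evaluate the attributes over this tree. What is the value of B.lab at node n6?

3

1. n0.pre = -4  [given at root]
2. n0.env = false  [given at root]
3. n0.mk = "uv"  [given at root]
4. n1.off = 8  [S.pre * -2]
5. n1.val = false  [S.pre > -4]
6. n1.fin = 29  [29]
7. n2.fin = -6  [-6]
8. n2.live = true  [true]
9. n2.sig = 4  [B.off - 4]
10. n3.pre = 6  [A.sig + 2]
11. n3.env = false  [not A.live]
12. n3.mk = "mr"  ["mr"]
13. n4.pre = true  [terminal]
14. n3.off = -9  [S.pre - 15]
15. n2.cnt = true  [S.off > -10]
16. n5.pre = 25  [(if A.cnt then B.fin else B.off) - 4]
17. n5.env = true  [B.fin > 28]
18. n5.mk = "pp"  ["pp"]
19. n6.off = -2  [len(S₀.mk) - 4]
20. n6.val = true  [S₀.pre > 24]
21. n6.fin = 17  [S₀.pre * -1 + 42]
22. n7.fin = 28  [B.off + B.fin + 13]
23. n7.live = false  [B.off > -2]
24. n7.sig = 16  [B.off * 3 + 22]
25. n8.pre = true  [terminal]
26. n9.lim = -4  [terminal]
27. n7.cnt = false  [A.live and h.pre]
28. n6.lab = 3  [B.off + B.fin - 12]
29. n10.pre = 5  [S₀.pre - 20]
30. n10.env = false  [S₀.pre > 25]
31. n10.mk = "px"  ["px"]
32. n11.fin = -6  [S.pre - 11]
33. n11.live = false  [S.env == true]
34. n11.sig = 23  [23]
35. n12.ok = 19  [terminal]
36. n13.lim = -3  [terminal]
37. n14.ok = 28  [terminal]
38. n11.cnt = true  [A.sig > 22]
39. n15.lim = 9  [terminal]
40. n10.off = 28  [len(S.mk) + 26]
41. n16.pre = 16  [B.lab + 13]
42. n16.env = true  [S₀.pre > 24]
43. n16.mk = "yw"  ["yw"]
44. n17.off = 28  [28]
45. n17.val = false  [not S₀.env]
46. n17.fin = 3  [3]
47. n18.lim = 18  [terminal]
48. n19.lim = -8  [terminal]
49. n17.lab = 4  [f₁.lim + 12]
50. n20.pre = true  [terminal]
51. n21.pre = 21  [B.lab + S₀.pre + 1]
52. n21.env = true  [S₀.pre > 15]
53. n21.mk = "ww"  ["ww"]
54. n22.pre = false  [terminal]
55. n23.pre = true  [terminal]
56. n21.off = 12  [len(S.mk) + 10]
57. n16.off = 13  [13]
58. n5.off = -9  [S₂.off - 22]
59. n1.lab = 3  [S.off + 12]
60. n0.off = 12  [S.pre + B.lab + 13]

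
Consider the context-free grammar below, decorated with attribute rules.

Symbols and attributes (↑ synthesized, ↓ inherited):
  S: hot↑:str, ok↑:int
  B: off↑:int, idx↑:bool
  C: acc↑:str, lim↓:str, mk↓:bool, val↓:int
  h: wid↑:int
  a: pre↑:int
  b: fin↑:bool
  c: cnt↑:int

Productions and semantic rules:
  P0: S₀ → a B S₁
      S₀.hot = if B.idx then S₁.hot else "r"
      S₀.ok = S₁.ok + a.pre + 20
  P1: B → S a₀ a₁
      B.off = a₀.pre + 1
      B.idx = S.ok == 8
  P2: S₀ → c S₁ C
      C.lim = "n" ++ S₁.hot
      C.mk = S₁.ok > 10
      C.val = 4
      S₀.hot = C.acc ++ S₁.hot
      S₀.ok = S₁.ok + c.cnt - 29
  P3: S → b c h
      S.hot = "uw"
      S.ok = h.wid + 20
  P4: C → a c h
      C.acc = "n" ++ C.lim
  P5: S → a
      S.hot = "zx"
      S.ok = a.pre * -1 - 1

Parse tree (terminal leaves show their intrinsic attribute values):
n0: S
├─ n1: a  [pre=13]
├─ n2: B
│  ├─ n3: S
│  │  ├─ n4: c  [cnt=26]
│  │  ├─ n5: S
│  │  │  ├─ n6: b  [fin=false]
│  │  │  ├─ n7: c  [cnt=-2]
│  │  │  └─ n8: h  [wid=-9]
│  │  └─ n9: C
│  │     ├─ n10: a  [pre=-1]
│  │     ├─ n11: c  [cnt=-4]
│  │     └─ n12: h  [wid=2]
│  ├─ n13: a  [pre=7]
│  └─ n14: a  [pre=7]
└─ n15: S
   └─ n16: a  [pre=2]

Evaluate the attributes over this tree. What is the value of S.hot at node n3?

1. n1.pre = 13  [terminal]
2. n4.cnt = 26  [terminal]
3. n6.fin = false  [terminal]
4. n7.cnt = -2  [terminal]
5. n8.wid = -9  [terminal]
6. n5.hot = "uw"  ["uw"]
7. n5.ok = 11  [h.wid + 20]
8. n9.lim = "nuw"  ["n" ++ S₁.hot]
9. n9.mk = true  [S₁.ok > 10]
10. n9.val = 4  [4]
11. n10.pre = -1  [terminal]
12. n11.cnt = -4  [terminal]
13. n12.wid = 2  [terminal]
14. n9.acc = "nnuw"  ["n" ++ C.lim]
15. n3.hot = "nnuwuw"  [C.acc ++ S₁.hot]
16. n3.ok = 8  [S₁.ok + c.cnt - 29]
17. n13.pre = 7  [terminal]
18. n14.pre = 7  [terminal]
19. n2.off = 8  [a₀.pre + 1]
20. n2.idx = true  [S.ok == 8]
21. n16.pre = 2  [terminal]
22. n15.hot = "zx"  ["zx"]
23. n15.ok = -3  [a.pre * -1 - 1]
24. n0.hot = "zx"  [if B.idx then S₁.hot else "r"]
25. n0.ok = 30  [S₁.ok + a.pre + 20]

"nnuwuw"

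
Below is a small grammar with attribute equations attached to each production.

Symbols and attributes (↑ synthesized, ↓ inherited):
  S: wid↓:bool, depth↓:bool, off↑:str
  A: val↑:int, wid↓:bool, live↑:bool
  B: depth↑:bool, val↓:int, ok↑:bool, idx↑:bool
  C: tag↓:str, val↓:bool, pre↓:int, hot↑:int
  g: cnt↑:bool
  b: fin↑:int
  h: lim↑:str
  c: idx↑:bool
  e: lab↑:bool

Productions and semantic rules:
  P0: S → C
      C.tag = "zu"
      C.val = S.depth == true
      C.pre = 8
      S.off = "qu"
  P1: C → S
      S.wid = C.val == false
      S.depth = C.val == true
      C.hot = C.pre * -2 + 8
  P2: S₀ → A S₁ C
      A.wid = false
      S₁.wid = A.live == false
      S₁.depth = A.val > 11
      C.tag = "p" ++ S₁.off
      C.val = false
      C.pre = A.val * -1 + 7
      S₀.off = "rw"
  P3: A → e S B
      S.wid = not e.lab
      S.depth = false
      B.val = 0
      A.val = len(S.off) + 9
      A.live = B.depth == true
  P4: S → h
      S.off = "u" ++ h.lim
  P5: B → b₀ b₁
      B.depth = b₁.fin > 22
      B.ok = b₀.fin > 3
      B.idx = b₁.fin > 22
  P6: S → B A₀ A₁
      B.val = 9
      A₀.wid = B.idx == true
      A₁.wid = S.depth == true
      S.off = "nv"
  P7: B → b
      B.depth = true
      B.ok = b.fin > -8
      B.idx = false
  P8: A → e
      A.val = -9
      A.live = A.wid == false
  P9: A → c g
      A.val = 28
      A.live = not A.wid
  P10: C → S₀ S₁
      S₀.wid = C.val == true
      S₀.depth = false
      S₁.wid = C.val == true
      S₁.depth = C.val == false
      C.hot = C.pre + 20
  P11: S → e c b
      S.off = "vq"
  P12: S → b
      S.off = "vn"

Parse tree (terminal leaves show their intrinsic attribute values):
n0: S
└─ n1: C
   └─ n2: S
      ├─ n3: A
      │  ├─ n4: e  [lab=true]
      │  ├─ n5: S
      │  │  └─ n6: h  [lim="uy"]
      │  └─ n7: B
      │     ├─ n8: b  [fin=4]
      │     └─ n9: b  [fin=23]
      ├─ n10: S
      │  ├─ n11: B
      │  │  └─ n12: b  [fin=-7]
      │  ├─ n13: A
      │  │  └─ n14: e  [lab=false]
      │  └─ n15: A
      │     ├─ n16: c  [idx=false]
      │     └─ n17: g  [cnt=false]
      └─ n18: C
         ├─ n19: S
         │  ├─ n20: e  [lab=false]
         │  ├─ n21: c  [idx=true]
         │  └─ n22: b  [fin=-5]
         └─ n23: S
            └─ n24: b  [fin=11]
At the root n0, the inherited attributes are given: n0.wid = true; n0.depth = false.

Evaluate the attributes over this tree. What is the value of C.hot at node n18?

1. n0.wid = true  [given at root]
2. n0.depth = false  [given at root]
3. n1.tag = "zu"  ["zu"]
4. n1.val = false  [S.depth == true]
5. n1.pre = 8  [8]
6. n2.wid = true  [C.val == false]
7. n2.depth = false  [C.val == true]
8. n3.wid = false  [false]
9. n4.lab = true  [terminal]
10. n5.wid = false  [not e.lab]
11. n5.depth = false  [false]
12. n6.lim = "uy"  [terminal]
13. n5.off = "uuy"  ["u" ++ h.lim]
14. n7.val = 0  [0]
15. n8.fin = 4  [terminal]
16. n9.fin = 23  [terminal]
17. n7.depth = true  [b₁.fin > 22]
18. n7.ok = true  [b₀.fin > 3]
19. n7.idx = true  [b₁.fin > 22]
20. n3.val = 12  [len(S.off) + 9]
21. n3.live = true  [B.depth == true]
22. n10.wid = false  [A.live == false]
23. n10.depth = true  [A.val > 11]
24. n11.val = 9  [9]
25. n12.fin = -7  [terminal]
26. n11.depth = true  [true]
27. n11.ok = true  [b.fin > -8]
28. n11.idx = false  [false]
29. n13.wid = false  [B.idx == true]
30. n14.lab = false  [terminal]
31. n13.val = -9  [-9]
32. n13.live = true  [A.wid == false]
33. n15.wid = true  [S.depth == true]
34. n16.idx = false  [terminal]
35. n17.cnt = false  [terminal]
36. n15.val = 28  [28]
37. n15.live = false  [not A.wid]
38. n10.off = "nv"  ["nv"]
39. n18.tag = "pnv"  ["p" ++ S₁.off]
40. n18.val = false  [false]
41. n18.pre = -5  [A.val * -1 + 7]
42. n19.wid = false  [C.val == true]
43. n19.depth = false  [false]
44. n20.lab = false  [terminal]
45. n21.idx = true  [terminal]
46. n22.fin = -5  [terminal]
47. n19.off = "vq"  ["vq"]
48. n23.wid = false  [C.val == true]
49. n23.depth = true  [C.val == false]
50. n24.fin = 11  [terminal]
51. n23.off = "vn"  ["vn"]
52. n18.hot = 15  [C.pre + 20]
53. n2.off = "rw"  ["rw"]
54. n1.hot = -8  [C.pre * -2 + 8]
55. n0.off = "qu"  ["qu"]

15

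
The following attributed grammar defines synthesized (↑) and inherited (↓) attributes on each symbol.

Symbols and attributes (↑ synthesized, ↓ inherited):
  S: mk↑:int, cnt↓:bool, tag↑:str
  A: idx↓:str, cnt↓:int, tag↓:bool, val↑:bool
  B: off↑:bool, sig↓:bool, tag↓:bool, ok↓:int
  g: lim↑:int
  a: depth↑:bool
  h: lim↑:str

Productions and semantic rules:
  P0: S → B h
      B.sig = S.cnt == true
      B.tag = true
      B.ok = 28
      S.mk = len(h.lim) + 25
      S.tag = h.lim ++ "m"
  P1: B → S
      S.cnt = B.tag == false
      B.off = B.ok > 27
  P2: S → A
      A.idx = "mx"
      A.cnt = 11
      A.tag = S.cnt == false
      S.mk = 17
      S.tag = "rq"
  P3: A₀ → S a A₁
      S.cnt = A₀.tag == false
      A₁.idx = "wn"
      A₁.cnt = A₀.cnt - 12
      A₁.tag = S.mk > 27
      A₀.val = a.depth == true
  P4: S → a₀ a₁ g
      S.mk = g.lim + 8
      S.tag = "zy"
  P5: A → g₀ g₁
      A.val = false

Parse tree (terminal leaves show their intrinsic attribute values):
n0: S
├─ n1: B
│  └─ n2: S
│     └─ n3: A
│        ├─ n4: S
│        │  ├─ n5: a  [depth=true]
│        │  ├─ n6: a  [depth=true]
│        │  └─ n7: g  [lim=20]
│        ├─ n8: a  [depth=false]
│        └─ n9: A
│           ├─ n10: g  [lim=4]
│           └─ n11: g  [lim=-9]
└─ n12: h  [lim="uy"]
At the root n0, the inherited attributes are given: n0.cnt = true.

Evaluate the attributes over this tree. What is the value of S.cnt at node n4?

false

1. n0.cnt = true  [given at root]
2. n1.sig = true  [S.cnt == true]
3. n1.tag = true  [true]
4. n1.ok = 28  [28]
5. n2.cnt = false  [B.tag == false]
6. n3.idx = "mx"  ["mx"]
7. n3.cnt = 11  [11]
8. n3.tag = true  [S.cnt == false]
9. n4.cnt = false  [A₀.tag == false]
10. n5.depth = true  [terminal]
11. n6.depth = true  [terminal]
12. n7.lim = 20  [terminal]
13. n4.mk = 28  [g.lim + 8]
14. n4.tag = "zy"  ["zy"]
15. n8.depth = false  [terminal]
16. n9.idx = "wn"  ["wn"]
17. n9.cnt = -1  [A₀.cnt - 12]
18. n9.tag = true  [S.mk > 27]
19. n10.lim = 4  [terminal]
20. n11.lim = -9  [terminal]
21. n9.val = false  [false]
22. n3.val = false  [a.depth == true]
23. n2.mk = 17  [17]
24. n2.tag = "rq"  ["rq"]
25. n1.off = true  [B.ok > 27]
26. n12.lim = "uy"  [terminal]
27. n0.mk = 27  [len(h.lim) + 25]
28. n0.tag = "uym"  [h.lim ++ "m"]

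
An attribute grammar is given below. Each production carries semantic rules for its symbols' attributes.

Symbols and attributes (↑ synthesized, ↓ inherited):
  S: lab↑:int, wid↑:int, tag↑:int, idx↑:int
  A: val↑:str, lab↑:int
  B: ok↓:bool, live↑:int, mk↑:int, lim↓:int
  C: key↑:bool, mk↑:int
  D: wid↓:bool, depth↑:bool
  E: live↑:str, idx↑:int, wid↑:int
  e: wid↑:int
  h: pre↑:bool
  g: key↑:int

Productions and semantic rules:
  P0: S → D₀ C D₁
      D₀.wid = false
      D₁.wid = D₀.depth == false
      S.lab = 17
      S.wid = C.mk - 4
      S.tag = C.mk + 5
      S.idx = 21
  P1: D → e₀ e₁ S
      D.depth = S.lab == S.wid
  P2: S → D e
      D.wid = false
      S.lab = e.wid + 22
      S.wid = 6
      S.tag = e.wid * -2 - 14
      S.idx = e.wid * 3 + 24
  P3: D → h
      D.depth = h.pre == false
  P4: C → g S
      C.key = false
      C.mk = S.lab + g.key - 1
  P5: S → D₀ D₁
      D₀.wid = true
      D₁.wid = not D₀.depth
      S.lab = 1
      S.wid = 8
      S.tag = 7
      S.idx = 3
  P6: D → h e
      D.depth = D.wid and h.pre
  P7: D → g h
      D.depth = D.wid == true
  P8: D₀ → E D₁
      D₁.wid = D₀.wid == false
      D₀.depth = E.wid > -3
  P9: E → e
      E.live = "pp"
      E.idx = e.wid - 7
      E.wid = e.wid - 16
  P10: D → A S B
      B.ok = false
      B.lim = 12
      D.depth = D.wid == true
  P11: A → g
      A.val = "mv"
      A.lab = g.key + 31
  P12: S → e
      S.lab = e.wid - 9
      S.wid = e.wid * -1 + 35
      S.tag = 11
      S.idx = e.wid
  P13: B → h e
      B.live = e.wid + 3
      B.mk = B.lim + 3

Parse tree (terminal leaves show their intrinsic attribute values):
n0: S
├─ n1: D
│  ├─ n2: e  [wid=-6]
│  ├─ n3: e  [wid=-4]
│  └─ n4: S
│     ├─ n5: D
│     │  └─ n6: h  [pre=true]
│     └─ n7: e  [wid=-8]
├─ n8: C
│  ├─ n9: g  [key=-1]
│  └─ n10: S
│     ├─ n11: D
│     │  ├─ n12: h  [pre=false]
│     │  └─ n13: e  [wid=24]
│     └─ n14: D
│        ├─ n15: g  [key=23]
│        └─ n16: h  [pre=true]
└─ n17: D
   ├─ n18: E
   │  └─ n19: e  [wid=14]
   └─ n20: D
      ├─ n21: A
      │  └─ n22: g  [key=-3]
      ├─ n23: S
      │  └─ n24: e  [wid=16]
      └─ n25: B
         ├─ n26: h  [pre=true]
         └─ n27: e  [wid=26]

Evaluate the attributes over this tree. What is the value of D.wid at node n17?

true

1. n1.wid = false  [false]
2. n2.wid = -6  [terminal]
3. n3.wid = -4  [terminal]
4. n5.wid = false  [false]
5. n6.pre = true  [terminal]
6. n5.depth = false  [h.pre == false]
7. n7.wid = -8  [terminal]
8. n4.lab = 14  [e.wid + 22]
9. n4.wid = 6  [6]
10. n4.tag = 2  [e.wid * -2 - 14]
11. n4.idx = 0  [e.wid * 3 + 24]
12. n1.depth = false  [S.lab == S.wid]
13. n9.key = -1  [terminal]
14. n11.wid = true  [true]
15. n12.pre = false  [terminal]
16. n13.wid = 24  [terminal]
17. n11.depth = false  [D.wid and h.pre]
18. n14.wid = true  [not D₀.depth]
19. n15.key = 23  [terminal]
20. n16.pre = true  [terminal]
21. n14.depth = true  [D.wid == true]
22. n10.lab = 1  [1]
23. n10.wid = 8  [8]
24. n10.tag = 7  [7]
25. n10.idx = 3  [3]
26. n8.key = false  [false]
27. n8.mk = -1  [S.lab + g.key - 1]
28. n17.wid = true  [D₀.depth == false]
29. n19.wid = 14  [terminal]
30. n18.live = "pp"  ["pp"]
31. n18.idx = 7  [e.wid - 7]
32. n18.wid = -2  [e.wid - 16]
33. n20.wid = false  [D₀.wid == false]
34. n22.key = -3  [terminal]
35. n21.val = "mv"  ["mv"]
36. n21.lab = 28  [g.key + 31]
37. n24.wid = 16  [terminal]
38. n23.lab = 7  [e.wid - 9]
39. n23.wid = 19  [e.wid * -1 + 35]
40. n23.tag = 11  [11]
41. n23.idx = 16  [e.wid]
42. n25.ok = false  [false]
43. n25.lim = 12  [12]
44. n26.pre = true  [terminal]
45. n27.wid = 26  [terminal]
46. n25.live = 29  [e.wid + 3]
47. n25.mk = 15  [B.lim + 3]
48. n20.depth = false  [D.wid == true]
49. n17.depth = true  [E.wid > -3]
50. n0.lab = 17  [17]
51. n0.wid = -5  [C.mk - 4]
52. n0.tag = 4  [C.mk + 5]
53. n0.idx = 21  [21]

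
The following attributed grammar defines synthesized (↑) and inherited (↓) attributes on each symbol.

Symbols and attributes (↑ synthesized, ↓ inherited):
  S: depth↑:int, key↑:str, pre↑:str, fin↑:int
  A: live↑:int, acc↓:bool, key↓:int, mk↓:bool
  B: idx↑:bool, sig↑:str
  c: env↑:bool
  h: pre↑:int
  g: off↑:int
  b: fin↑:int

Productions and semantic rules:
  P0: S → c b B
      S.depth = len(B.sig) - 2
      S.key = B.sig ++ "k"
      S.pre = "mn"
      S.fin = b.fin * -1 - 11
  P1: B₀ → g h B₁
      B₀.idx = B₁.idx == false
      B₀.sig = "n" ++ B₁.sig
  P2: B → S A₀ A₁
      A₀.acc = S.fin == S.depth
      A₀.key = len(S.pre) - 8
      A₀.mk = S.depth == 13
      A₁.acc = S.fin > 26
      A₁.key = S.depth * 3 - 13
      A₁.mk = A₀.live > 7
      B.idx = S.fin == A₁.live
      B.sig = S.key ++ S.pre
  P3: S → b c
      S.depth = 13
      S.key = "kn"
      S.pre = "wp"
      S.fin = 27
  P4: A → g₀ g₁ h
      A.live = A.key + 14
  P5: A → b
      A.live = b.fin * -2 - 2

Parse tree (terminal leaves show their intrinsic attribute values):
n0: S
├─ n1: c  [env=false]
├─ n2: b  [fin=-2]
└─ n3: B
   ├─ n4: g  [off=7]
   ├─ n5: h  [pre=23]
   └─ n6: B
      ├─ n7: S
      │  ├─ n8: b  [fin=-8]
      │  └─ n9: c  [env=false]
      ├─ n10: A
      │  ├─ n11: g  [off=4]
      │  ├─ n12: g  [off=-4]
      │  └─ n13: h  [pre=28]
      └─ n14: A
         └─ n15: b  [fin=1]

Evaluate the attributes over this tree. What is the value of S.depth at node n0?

1. n1.env = false  [terminal]
2. n2.fin = -2  [terminal]
3. n4.off = 7  [terminal]
4. n5.pre = 23  [terminal]
5. n8.fin = -8  [terminal]
6. n9.env = false  [terminal]
7. n7.depth = 13  [13]
8. n7.key = "kn"  ["kn"]
9. n7.pre = "wp"  ["wp"]
10. n7.fin = 27  [27]
11. n10.acc = false  [S.fin == S.depth]
12. n10.key = -6  [len(S.pre) - 8]
13. n10.mk = true  [S.depth == 13]
14. n11.off = 4  [terminal]
15. n12.off = -4  [terminal]
16. n13.pre = 28  [terminal]
17. n10.live = 8  [A.key + 14]
18. n14.acc = true  [S.fin > 26]
19. n14.key = 26  [S.depth * 3 - 13]
20. n14.mk = true  [A₀.live > 7]
21. n15.fin = 1  [terminal]
22. n14.live = -4  [b.fin * -2 - 2]
23. n6.idx = false  [S.fin == A₁.live]
24. n6.sig = "knwp"  [S.key ++ S.pre]
25. n3.idx = true  [B₁.idx == false]
26. n3.sig = "nknwp"  ["n" ++ B₁.sig]
27. n0.depth = 3  [len(B.sig) - 2]
28. n0.key = "nknwpk"  [B.sig ++ "k"]
29. n0.pre = "mn"  ["mn"]
30. n0.fin = -9  [b.fin * -1 - 11]

3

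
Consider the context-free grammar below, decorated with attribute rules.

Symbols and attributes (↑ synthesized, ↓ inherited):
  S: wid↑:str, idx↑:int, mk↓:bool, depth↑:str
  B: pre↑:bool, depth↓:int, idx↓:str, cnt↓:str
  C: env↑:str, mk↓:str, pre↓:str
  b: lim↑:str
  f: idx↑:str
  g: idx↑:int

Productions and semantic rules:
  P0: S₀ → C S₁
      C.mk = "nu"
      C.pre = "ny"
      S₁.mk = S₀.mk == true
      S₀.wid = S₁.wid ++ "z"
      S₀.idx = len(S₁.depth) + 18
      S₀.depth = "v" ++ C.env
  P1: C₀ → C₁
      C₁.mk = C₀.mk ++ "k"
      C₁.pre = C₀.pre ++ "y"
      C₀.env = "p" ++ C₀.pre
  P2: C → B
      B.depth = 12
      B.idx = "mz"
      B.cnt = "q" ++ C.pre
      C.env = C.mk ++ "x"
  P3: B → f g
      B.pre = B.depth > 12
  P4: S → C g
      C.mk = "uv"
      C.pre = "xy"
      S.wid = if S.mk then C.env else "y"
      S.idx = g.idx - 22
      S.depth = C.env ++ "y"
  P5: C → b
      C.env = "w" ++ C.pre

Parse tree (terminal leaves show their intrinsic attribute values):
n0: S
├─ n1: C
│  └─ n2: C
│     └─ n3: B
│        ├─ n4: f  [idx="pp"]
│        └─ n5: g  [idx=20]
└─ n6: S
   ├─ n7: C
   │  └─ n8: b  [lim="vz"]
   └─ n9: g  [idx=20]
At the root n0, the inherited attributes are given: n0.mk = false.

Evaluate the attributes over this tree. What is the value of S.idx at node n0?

22

1. n0.mk = false  [given at root]
2. n1.mk = "nu"  ["nu"]
3. n1.pre = "ny"  ["ny"]
4. n2.mk = "nuk"  [C₀.mk ++ "k"]
5. n2.pre = "nyy"  [C₀.pre ++ "y"]
6. n3.depth = 12  [12]
7. n3.idx = "mz"  ["mz"]
8. n3.cnt = "qnyy"  ["q" ++ C.pre]
9. n4.idx = "pp"  [terminal]
10. n5.idx = 20  [terminal]
11. n3.pre = false  [B.depth > 12]
12. n2.env = "nukx"  [C.mk ++ "x"]
13. n1.env = "pny"  ["p" ++ C₀.pre]
14. n6.mk = false  [S₀.mk == true]
15. n7.mk = "uv"  ["uv"]
16. n7.pre = "xy"  ["xy"]
17. n8.lim = "vz"  [terminal]
18. n7.env = "wxy"  ["w" ++ C.pre]
19. n9.idx = 20  [terminal]
20. n6.wid = "y"  [if S.mk then C.env else "y"]
21. n6.idx = -2  [g.idx - 22]
22. n6.depth = "wxyy"  [C.env ++ "y"]
23. n0.wid = "yz"  [S₁.wid ++ "z"]
24. n0.idx = 22  [len(S₁.depth) + 18]
25. n0.depth = "vpny"  ["v" ++ C.env]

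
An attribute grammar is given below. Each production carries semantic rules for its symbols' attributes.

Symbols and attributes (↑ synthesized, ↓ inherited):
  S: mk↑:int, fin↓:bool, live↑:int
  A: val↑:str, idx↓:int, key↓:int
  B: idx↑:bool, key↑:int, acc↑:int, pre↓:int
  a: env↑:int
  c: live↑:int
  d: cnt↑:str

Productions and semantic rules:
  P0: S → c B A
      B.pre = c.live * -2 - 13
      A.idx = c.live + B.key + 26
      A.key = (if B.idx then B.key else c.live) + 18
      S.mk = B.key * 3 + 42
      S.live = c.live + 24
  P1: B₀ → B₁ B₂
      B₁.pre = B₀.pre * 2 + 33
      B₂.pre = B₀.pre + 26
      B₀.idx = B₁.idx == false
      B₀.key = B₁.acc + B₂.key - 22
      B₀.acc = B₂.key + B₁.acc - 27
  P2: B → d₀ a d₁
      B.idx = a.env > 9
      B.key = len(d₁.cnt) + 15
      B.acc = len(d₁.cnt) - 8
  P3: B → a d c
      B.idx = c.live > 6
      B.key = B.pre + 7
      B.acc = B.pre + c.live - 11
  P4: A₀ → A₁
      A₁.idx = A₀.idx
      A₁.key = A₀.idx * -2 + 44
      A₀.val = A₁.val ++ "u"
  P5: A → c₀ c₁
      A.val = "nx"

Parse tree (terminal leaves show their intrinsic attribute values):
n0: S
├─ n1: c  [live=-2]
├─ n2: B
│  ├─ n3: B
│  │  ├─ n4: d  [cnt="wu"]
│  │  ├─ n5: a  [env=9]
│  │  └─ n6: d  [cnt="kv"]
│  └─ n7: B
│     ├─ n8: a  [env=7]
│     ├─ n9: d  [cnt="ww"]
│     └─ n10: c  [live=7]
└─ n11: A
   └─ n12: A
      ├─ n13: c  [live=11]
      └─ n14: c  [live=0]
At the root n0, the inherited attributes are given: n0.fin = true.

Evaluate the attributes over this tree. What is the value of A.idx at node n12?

1. n0.fin = true  [given at root]
2. n1.live = -2  [terminal]
3. n2.pre = -9  [c.live * -2 - 13]
4. n3.pre = 15  [B₀.pre * 2 + 33]
5. n4.cnt = "wu"  [terminal]
6. n5.env = 9  [terminal]
7. n6.cnt = "kv"  [terminal]
8. n3.idx = false  [a.env > 9]
9. n3.key = 17  [len(d₁.cnt) + 15]
10. n3.acc = -6  [len(d₁.cnt) - 8]
11. n7.pre = 17  [B₀.pre + 26]
12. n8.env = 7  [terminal]
13. n9.cnt = "ww"  [terminal]
14. n10.live = 7  [terminal]
15. n7.idx = true  [c.live > 6]
16. n7.key = 24  [B.pre + 7]
17. n7.acc = 13  [B.pre + c.live - 11]
18. n2.idx = true  [B₁.idx == false]
19. n2.key = -4  [B₁.acc + B₂.key - 22]
20. n2.acc = -9  [B₂.key + B₁.acc - 27]
21. n11.idx = 20  [c.live + B.key + 26]
22. n11.key = 14  [(if B.idx then B.key else c.live) + 18]
23. n12.idx = 20  [A₀.idx]
24. n12.key = 4  [A₀.idx * -2 + 44]
25. n13.live = 11  [terminal]
26. n14.live = 0  [terminal]
27. n12.val = "nx"  ["nx"]
28. n11.val = "nxu"  [A₁.val ++ "u"]
29. n0.mk = 30  [B.key * 3 + 42]
30. n0.live = 22  [c.live + 24]

20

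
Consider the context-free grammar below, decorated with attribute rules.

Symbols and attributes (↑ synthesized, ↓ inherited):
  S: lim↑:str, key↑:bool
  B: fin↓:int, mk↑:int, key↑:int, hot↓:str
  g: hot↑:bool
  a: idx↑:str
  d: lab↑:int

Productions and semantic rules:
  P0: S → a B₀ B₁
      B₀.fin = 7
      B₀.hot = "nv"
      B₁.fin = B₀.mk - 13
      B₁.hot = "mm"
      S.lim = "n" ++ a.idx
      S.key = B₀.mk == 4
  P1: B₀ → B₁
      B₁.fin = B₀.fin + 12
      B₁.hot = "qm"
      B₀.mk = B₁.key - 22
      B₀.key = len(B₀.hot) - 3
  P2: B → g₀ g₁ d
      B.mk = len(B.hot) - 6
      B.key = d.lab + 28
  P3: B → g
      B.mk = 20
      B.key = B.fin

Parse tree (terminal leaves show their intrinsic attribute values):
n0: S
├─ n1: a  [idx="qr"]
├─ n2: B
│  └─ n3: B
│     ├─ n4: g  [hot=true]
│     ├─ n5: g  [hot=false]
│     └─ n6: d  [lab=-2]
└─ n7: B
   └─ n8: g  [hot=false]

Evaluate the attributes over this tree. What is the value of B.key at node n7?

1. n1.idx = "qr"  [terminal]
2. n2.fin = 7  [7]
3. n2.hot = "nv"  ["nv"]
4. n3.fin = 19  [B₀.fin + 12]
5. n3.hot = "qm"  ["qm"]
6. n4.hot = true  [terminal]
7. n5.hot = false  [terminal]
8. n6.lab = -2  [terminal]
9. n3.mk = -4  [len(B.hot) - 6]
10. n3.key = 26  [d.lab + 28]
11. n2.mk = 4  [B₁.key - 22]
12. n2.key = -1  [len(B₀.hot) - 3]
13. n7.fin = -9  [B₀.mk - 13]
14. n7.hot = "mm"  ["mm"]
15. n8.hot = false  [terminal]
16. n7.mk = 20  [20]
17. n7.key = -9  [B.fin]
18. n0.lim = "nqr"  ["n" ++ a.idx]
19. n0.key = true  [B₀.mk == 4]

-9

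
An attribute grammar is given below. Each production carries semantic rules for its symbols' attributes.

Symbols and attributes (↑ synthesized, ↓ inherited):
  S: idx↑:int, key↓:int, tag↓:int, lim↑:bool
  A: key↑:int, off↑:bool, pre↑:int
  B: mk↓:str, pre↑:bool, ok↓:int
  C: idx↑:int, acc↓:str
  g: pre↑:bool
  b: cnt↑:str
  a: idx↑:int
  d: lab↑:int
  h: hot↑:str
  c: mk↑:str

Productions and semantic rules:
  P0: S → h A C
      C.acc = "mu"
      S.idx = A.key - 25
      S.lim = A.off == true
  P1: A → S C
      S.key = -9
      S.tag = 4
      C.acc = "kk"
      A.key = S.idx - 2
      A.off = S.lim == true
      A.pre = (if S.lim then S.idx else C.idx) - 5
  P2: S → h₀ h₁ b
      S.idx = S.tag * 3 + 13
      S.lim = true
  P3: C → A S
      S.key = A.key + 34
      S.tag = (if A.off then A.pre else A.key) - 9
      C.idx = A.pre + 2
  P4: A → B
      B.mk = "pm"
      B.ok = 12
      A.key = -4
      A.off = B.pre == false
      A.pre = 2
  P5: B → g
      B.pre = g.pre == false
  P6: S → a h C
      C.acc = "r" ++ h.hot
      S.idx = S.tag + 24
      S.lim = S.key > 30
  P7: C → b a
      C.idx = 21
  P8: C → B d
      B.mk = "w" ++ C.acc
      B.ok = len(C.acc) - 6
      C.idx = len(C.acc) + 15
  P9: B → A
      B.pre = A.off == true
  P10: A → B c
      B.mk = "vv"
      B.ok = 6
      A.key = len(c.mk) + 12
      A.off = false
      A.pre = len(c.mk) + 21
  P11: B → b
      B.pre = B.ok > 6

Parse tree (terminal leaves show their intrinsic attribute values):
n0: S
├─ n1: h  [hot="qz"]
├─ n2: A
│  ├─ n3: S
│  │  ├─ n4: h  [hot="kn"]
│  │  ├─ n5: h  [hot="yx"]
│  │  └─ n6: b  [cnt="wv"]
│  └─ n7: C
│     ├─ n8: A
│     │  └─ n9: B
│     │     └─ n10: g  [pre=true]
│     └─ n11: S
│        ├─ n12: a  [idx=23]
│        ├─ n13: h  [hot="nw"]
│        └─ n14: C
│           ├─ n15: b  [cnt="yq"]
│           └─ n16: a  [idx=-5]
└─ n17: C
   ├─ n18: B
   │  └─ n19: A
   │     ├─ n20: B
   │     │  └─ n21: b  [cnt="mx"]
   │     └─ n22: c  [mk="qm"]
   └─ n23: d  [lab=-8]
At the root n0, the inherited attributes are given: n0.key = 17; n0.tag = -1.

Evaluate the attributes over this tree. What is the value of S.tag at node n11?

-7

1. n0.key = 17  [given at root]
2. n0.tag = -1  [given at root]
3. n1.hot = "qz"  [terminal]
4. n3.key = -9  [-9]
5. n3.tag = 4  [4]
6. n4.hot = "kn"  [terminal]
7. n5.hot = "yx"  [terminal]
8. n6.cnt = "wv"  [terminal]
9. n3.idx = 25  [S.tag * 3 + 13]
10. n3.lim = true  [true]
11. n7.acc = "kk"  ["kk"]
12. n9.mk = "pm"  ["pm"]
13. n9.ok = 12  [12]
14. n10.pre = true  [terminal]
15. n9.pre = false  [g.pre == false]
16. n8.key = -4  [-4]
17. n8.off = true  [B.pre == false]
18. n8.pre = 2  [2]
19. n11.key = 30  [A.key + 34]
20. n11.tag = -7  [(if A.off then A.pre else A.key) - 9]
21. n12.idx = 23  [terminal]
22. n13.hot = "nw"  [terminal]
23. n14.acc = "rnw"  ["r" ++ h.hot]
24. n15.cnt = "yq"  [terminal]
25. n16.idx = -5  [terminal]
26. n14.idx = 21  [21]
27. n11.idx = 17  [S.tag + 24]
28. n11.lim = false  [S.key > 30]
29. n7.idx = 4  [A.pre + 2]
30. n2.key = 23  [S.idx - 2]
31. n2.off = true  [S.lim == true]
32. n2.pre = 20  [(if S.lim then S.idx else C.idx) - 5]
33. n17.acc = "mu"  ["mu"]
34. n18.mk = "wmu"  ["w" ++ C.acc]
35. n18.ok = -4  [len(C.acc) - 6]
36. n20.mk = "vv"  ["vv"]
37. n20.ok = 6  [6]
38. n21.cnt = "mx"  [terminal]
39. n20.pre = false  [B.ok > 6]
40. n22.mk = "qm"  [terminal]
41. n19.key = 14  [len(c.mk) + 12]
42. n19.off = false  [false]
43. n19.pre = 23  [len(c.mk) + 21]
44. n18.pre = false  [A.off == true]
45. n23.lab = -8  [terminal]
46. n17.idx = 17  [len(C.acc) + 15]
47. n0.idx = -2  [A.key - 25]
48. n0.lim = true  [A.off == true]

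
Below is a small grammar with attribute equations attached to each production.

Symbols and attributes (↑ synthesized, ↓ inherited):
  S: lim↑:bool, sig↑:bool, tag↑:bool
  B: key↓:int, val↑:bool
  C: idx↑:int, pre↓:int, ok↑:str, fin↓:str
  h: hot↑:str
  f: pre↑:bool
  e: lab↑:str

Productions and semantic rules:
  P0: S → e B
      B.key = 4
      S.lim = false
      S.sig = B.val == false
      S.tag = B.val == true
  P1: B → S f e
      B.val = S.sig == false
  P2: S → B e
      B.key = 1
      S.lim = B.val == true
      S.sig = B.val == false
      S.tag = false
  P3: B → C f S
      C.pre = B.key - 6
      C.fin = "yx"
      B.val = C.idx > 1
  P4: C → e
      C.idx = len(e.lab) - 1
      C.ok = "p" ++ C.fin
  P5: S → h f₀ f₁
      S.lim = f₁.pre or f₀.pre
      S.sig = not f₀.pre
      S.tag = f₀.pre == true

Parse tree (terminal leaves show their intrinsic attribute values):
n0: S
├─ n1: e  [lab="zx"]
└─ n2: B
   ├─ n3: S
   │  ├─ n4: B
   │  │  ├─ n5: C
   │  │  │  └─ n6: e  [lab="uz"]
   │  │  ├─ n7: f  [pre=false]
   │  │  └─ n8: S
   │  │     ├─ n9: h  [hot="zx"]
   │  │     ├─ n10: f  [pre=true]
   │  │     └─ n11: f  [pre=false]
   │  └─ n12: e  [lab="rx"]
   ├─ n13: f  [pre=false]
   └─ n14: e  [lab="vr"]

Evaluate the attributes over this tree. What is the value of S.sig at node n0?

true

1. n1.lab = "zx"  [terminal]
2. n2.key = 4  [4]
3. n4.key = 1  [1]
4. n5.pre = -5  [B.key - 6]
5. n5.fin = "yx"  ["yx"]
6. n6.lab = "uz"  [terminal]
7. n5.idx = 1  [len(e.lab) - 1]
8. n5.ok = "pyx"  ["p" ++ C.fin]
9. n7.pre = false  [terminal]
10. n9.hot = "zx"  [terminal]
11. n10.pre = true  [terminal]
12. n11.pre = false  [terminal]
13. n8.lim = true  [f₁.pre or f₀.pre]
14. n8.sig = false  [not f₀.pre]
15. n8.tag = true  [f₀.pre == true]
16. n4.val = false  [C.idx > 1]
17. n12.lab = "rx"  [terminal]
18. n3.lim = false  [B.val == true]
19. n3.sig = true  [B.val == false]
20. n3.tag = false  [false]
21. n13.pre = false  [terminal]
22. n14.lab = "vr"  [terminal]
23. n2.val = false  [S.sig == false]
24. n0.lim = false  [false]
25. n0.sig = true  [B.val == false]
26. n0.tag = false  [B.val == true]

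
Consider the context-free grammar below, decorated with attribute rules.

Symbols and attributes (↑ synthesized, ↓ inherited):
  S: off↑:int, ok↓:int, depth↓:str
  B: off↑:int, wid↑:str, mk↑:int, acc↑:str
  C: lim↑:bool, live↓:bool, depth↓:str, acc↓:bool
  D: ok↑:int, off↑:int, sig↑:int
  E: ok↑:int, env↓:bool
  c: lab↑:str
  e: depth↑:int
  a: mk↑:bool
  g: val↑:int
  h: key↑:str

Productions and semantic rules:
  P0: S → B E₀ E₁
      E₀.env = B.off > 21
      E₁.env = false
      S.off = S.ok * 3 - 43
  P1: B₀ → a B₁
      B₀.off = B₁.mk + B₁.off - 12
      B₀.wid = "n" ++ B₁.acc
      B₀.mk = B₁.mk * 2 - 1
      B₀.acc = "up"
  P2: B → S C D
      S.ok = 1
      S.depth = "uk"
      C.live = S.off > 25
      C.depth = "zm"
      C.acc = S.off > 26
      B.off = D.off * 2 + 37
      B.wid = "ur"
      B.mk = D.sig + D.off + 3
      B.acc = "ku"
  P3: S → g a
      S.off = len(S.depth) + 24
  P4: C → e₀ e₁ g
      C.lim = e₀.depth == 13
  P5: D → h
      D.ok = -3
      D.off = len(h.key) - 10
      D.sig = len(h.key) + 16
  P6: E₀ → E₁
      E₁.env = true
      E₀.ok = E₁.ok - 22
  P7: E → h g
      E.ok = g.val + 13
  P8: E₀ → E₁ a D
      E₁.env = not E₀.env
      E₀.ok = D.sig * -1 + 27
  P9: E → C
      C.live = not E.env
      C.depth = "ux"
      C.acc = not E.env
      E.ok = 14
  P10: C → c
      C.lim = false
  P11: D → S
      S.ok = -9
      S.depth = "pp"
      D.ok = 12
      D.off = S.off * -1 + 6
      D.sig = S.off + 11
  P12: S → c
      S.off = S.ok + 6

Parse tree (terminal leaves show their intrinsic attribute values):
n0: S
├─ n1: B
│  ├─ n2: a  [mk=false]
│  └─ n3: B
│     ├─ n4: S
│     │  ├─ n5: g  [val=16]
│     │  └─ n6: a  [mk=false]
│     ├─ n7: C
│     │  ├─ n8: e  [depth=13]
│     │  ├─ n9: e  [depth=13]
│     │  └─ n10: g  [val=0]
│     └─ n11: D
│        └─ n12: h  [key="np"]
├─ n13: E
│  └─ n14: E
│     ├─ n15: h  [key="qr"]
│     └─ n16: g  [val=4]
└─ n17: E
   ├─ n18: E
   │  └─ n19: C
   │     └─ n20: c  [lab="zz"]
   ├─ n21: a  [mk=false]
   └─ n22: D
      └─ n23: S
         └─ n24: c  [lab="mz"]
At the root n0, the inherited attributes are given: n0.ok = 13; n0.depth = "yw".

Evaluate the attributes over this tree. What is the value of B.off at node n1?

22

1. n0.ok = 13  [given at root]
2. n0.depth = "yw"  [given at root]
3. n2.mk = false  [terminal]
4. n4.ok = 1  [1]
5. n4.depth = "uk"  ["uk"]
6. n5.val = 16  [terminal]
7. n6.mk = false  [terminal]
8. n4.off = 26  [len(S.depth) + 24]
9. n7.live = true  [S.off > 25]
10. n7.depth = "zm"  ["zm"]
11. n7.acc = false  [S.off > 26]
12. n8.depth = 13  [terminal]
13. n9.depth = 13  [terminal]
14. n10.val = 0  [terminal]
15. n7.lim = true  [e₀.depth == 13]
16. n12.key = "np"  [terminal]
17. n11.ok = -3  [-3]
18. n11.off = -8  [len(h.key) - 10]
19. n11.sig = 18  [len(h.key) + 16]
20. n3.off = 21  [D.off * 2 + 37]
21. n3.wid = "ur"  ["ur"]
22. n3.mk = 13  [D.sig + D.off + 3]
23. n3.acc = "ku"  ["ku"]
24. n1.off = 22  [B₁.mk + B₁.off - 12]
25. n1.wid = "nku"  ["n" ++ B₁.acc]
26. n1.mk = 25  [B₁.mk * 2 - 1]
27. n1.acc = "up"  ["up"]
28. n13.env = true  [B.off > 21]
29. n14.env = true  [true]
30. n15.key = "qr"  [terminal]
31. n16.val = 4  [terminal]
32. n14.ok = 17  [g.val + 13]
33. n13.ok = -5  [E₁.ok - 22]
34. n17.env = false  [false]
35. n18.env = true  [not E₀.env]
36. n19.live = false  [not E.env]
37. n19.depth = "ux"  ["ux"]
38. n19.acc = false  [not E.env]
39. n20.lab = "zz"  [terminal]
40. n19.lim = false  [false]
41. n18.ok = 14  [14]
42. n21.mk = false  [terminal]
43. n23.ok = -9  [-9]
44. n23.depth = "pp"  ["pp"]
45. n24.lab = "mz"  [terminal]
46. n23.off = -3  [S.ok + 6]
47. n22.ok = 12  [12]
48. n22.off = 9  [S.off * -1 + 6]
49. n22.sig = 8  [S.off + 11]
50. n17.ok = 19  [D.sig * -1 + 27]
51. n0.off = -4  [S.ok * 3 - 43]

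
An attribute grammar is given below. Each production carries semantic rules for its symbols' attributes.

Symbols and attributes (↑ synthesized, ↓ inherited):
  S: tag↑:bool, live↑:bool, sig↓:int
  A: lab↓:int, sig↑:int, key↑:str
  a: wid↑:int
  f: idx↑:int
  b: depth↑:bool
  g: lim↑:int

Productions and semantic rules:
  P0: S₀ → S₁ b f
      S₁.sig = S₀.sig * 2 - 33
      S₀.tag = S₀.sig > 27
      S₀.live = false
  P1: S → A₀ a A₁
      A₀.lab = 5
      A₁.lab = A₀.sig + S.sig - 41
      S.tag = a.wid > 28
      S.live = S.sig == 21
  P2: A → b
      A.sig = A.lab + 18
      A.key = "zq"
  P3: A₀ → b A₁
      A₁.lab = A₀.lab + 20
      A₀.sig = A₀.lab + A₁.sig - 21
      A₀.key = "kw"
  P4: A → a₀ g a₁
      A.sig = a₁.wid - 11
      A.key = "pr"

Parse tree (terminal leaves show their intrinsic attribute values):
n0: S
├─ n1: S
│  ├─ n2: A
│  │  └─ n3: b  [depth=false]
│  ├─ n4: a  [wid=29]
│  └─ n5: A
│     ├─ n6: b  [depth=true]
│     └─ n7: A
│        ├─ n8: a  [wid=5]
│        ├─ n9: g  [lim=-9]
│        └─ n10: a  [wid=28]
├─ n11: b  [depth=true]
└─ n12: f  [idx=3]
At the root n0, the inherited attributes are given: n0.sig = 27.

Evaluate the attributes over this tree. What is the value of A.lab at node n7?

23

1. n0.sig = 27  [given at root]
2. n1.sig = 21  [S₀.sig * 2 - 33]
3. n2.lab = 5  [5]
4. n3.depth = false  [terminal]
5. n2.sig = 23  [A.lab + 18]
6. n2.key = "zq"  ["zq"]
7. n4.wid = 29  [terminal]
8. n5.lab = 3  [A₀.sig + S.sig - 41]
9. n6.depth = true  [terminal]
10. n7.lab = 23  [A₀.lab + 20]
11. n8.wid = 5  [terminal]
12. n9.lim = -9  [terminal]
13. n10.wid = 28  [terminal]
14. n7.sig = 17  [a₁.wid - 11]
15. n7.key = "pr"  ["pr"]
16. n5.sig = -1  [A₀.lab + A₁.sig - 21]
17. n5.key = "kw"  ["kw"]
18. n1.tag = true  [a.wid > 28]
19. n1.live = true  [S.sig == 21]
20. n11.depth = true  [terminal]
21. n12.idx = 3  [terminal]
22. n0.tag = false  [S₀.sig > 27]
23. n0.live = false  [false]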